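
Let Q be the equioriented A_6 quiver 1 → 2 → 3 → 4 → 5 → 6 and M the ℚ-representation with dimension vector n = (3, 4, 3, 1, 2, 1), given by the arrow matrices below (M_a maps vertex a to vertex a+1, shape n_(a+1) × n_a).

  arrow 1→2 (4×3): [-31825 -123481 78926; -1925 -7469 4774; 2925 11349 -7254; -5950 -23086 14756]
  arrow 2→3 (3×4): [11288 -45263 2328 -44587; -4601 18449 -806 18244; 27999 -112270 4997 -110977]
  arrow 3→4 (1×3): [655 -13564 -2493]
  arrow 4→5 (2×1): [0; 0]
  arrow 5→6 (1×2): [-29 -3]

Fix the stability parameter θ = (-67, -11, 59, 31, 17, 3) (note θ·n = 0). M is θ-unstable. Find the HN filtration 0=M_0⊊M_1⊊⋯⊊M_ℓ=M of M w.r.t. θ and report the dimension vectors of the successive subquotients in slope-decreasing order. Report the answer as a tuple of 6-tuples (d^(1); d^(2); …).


Barcode: M ≅ I[1,1]^2, I[1,4], I[2,2], I[2,3]^2, I[5,5], I[5,6]. HN layers by μ_θ (6 steps, strictly decreasing):
  μ^(1)=59; μ^(2)=45; μ^(3)=17; μ^(4)=10; μ^(5)=-11; μ^(6)=-67

((0, 0, 2, 0, 0, 0); (0, 0, 1, 1, 0, 0); (0, 0, 0, 0, 1, 0); (0, 0, 0, 0, 1, 1); (0, 4, 0, 0, 0, 0); (3, 0, 0, 0, 0, 0))


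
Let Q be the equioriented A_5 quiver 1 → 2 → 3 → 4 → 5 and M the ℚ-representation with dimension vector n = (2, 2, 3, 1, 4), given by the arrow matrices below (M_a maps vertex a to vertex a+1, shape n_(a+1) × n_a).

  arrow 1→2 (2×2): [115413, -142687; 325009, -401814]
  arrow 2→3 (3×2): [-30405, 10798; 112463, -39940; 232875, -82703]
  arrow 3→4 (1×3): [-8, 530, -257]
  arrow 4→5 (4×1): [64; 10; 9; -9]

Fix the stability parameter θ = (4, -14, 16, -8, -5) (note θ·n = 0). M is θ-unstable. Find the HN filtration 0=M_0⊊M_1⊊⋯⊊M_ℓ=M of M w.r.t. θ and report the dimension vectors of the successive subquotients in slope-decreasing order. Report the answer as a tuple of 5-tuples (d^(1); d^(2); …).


Interval decomposition of M: I[1,3], I[1,5], I[3,3], I[5,5]^3.
HN type (ℓ=3): μ^(1)=16; μ^(2)=1; μ^(3)=-5

((0, 0, 2, 0, 0); (0, 0, 1, 1, 1); (2, 2, 0, 0, 3))


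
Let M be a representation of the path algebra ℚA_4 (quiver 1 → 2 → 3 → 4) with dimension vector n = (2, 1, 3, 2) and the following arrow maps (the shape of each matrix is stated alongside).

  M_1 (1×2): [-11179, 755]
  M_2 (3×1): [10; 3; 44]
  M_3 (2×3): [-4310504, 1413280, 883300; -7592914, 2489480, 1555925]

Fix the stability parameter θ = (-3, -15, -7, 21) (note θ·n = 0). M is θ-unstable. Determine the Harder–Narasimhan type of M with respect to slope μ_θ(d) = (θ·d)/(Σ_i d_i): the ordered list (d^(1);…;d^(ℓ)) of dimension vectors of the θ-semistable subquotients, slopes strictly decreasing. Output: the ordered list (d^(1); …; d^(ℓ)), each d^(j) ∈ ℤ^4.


Barcode: M ≅ I[1,1], I[1,3], I[3,3], I[3,4], I[4,4]. HN layers by μ_θ (4 steps, strictly decreasing):
  μ^(1)=21; μ^(2)=-3; μ^(3)=-7; μ^(4)=-9

((0, 0, 0, 2); (1, 0, 0, 0); (0, 0, 3, 0); (1, 1, 0, 0))


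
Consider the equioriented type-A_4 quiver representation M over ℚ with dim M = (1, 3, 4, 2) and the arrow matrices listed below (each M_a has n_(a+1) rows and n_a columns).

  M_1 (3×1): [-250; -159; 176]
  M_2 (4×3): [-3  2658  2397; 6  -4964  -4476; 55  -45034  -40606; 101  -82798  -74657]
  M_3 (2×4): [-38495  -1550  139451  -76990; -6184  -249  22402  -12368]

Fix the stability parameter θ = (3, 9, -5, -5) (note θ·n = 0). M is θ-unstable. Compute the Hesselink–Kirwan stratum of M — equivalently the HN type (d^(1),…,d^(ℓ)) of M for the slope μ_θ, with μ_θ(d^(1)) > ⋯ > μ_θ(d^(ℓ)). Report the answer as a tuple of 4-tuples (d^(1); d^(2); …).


Barcode: M ≅ I[1,2], I[2,3], I[2,4], I[3,3], I[3,4]. HN layers by μ_θ (5 steps, strictly decreasing):
  μ^(1)=9; μ^(2)=3; μ^(3)=2; μ^(4)=-1/3; μ^(5)=-5

((0, 1, 0, 0); (1, 0, 0, 0); (0, 1, 1, 0); (0, 1, 1, 1); (0, 0, 2, 1))


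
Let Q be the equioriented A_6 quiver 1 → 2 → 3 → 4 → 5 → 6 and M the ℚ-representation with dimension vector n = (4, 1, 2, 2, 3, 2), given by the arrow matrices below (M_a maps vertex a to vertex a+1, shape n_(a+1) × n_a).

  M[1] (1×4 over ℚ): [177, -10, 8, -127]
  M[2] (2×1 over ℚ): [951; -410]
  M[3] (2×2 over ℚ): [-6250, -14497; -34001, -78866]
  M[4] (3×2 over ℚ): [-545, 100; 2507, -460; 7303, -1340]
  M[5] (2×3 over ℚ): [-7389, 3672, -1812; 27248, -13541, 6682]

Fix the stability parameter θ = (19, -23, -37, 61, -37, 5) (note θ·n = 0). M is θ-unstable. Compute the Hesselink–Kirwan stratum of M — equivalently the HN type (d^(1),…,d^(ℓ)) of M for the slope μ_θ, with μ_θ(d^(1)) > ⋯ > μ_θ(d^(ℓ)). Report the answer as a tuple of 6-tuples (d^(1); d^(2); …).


Via rank(M_{q-1}∘⋯∘M_p): M ≅ I[1,1]^3, I[1,4], I[3,6], I[5,5], I[5,6].
μ_θ-semistable layers: μ^(1)=61; μ^(2)=19; μ^(3)=29/3; μ^(4)=5; μ^(5)=-41/3; μ^(6)=-37

((0, 0, 0, 1, 0, 0); (3, 0, 0, 0, 0, 0); (0, 0, 0, 1, 1, 1); (0, 0, 0, 0, 0, 1); (1, 1, 1, 0, 0, 0); (0, 0, 1, 0, 2, 0))


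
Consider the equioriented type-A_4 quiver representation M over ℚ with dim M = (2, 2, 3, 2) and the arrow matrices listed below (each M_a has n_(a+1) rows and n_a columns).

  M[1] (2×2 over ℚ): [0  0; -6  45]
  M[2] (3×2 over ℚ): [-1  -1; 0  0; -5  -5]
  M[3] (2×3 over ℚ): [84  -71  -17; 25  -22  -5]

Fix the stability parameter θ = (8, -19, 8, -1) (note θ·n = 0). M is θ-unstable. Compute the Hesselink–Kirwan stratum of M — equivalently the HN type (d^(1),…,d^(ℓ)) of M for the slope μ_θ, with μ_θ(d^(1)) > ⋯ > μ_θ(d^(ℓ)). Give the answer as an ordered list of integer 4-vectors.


Barcode: M ≅ I[1,1], I[1,4], I[2,2], I[3,3], I[3,4]. HN layers by μ_θ (4 steps, strictly decreasing):
  μ^(1)=8; μ^(2)=7/2; μ^(3)=-11/2; μ^(4)=-19

((1, 0, 1, 0); (0, 0, 2, 2); (1, 1, 0, 0); (0, 1, 0, 0))


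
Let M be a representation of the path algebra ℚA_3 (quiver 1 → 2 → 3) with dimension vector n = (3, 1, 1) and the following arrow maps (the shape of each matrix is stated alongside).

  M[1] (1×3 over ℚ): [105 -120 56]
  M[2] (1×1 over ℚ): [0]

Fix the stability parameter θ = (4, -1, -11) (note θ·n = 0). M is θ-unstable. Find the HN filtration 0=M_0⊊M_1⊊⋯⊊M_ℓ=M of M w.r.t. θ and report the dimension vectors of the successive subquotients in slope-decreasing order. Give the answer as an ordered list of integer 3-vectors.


Via rank(M_{q-1}∘⋯∘M_p): M ≅ I[1,1]^2, I[1,2], I[3,3].
μ_θ-semistable layers: μ^(1)=4; μ^(2)=3/2; μ^(3)=-11

((2, 0, 0); (1, 1, 0); (0, 0, 1))


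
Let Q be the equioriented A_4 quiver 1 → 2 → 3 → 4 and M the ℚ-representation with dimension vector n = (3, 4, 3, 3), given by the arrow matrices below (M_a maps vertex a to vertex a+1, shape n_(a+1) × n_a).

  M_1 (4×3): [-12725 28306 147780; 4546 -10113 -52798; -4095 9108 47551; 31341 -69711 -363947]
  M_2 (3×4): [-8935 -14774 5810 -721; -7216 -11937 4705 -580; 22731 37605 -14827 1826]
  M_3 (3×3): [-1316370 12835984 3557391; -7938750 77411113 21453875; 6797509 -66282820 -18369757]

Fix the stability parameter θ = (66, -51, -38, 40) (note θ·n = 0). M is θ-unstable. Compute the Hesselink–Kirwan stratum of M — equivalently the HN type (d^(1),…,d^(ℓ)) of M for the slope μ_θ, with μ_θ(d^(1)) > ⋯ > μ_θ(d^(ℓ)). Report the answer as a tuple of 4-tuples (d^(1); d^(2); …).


Via rank(M_{q-1}∘⋯∘M_p): M ≅ I[1,4]^3, I[2,2].
μ_θ-semistable layers: μ^(1)=40; μ^(2)=-23/3; μ^(3)=-51

((0, 0, 0, 3); (3, 3, 3, 0); (0, 1, 0, 0))


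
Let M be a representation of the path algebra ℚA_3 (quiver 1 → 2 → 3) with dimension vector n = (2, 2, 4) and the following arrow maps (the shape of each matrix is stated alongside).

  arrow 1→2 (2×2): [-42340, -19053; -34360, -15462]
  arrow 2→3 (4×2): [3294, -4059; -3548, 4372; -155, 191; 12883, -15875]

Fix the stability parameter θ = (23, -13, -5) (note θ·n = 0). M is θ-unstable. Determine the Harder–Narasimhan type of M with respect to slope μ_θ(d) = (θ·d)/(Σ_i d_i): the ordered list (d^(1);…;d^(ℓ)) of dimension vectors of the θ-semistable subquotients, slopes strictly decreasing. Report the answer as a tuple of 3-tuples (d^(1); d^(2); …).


Via rank(M_{q-1}∘⋯∘M_p): M ≅ I[1,1], I[1,3], I[2,3], I[3,3]^2.
μ_θ-semistable layers: μ^(1)=23; μ^(2)=5/3; μ^(3)=-5; μ^(4)=-13

((1, 0, 0); (1, 1, 1); (0, 0, 3); (0, 1, 0))


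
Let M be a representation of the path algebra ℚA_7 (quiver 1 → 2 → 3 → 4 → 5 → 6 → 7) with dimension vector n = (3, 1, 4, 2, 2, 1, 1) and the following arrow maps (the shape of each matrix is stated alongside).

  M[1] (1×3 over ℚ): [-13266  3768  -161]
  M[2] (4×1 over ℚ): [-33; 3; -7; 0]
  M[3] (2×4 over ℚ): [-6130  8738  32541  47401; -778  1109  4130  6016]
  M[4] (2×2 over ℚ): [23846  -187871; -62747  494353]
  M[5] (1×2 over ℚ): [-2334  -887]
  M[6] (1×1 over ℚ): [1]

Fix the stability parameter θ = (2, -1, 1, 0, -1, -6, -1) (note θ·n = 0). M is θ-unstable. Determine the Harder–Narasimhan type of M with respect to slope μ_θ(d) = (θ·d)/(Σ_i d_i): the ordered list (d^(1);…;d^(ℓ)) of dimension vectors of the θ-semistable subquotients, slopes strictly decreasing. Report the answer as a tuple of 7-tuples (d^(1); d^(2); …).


Barcode: M ≅ I[1,1]^2, I[1,7], I[3,3]^2, I[3,5]. HN layers by μ_θ (4 steps, strictly decreasing):
  μ^(1)=2; μ^(2)=1; μ^(3)=0; μ^(4)=-6/7

((2, 0, 0, 0, 0, 0, 0); (0, 0, 2, 0, 0, 0, 0); (0, 0, 1, 1, 1, 0, 0); (1, 1, 1, 1, 1, 1, 1))


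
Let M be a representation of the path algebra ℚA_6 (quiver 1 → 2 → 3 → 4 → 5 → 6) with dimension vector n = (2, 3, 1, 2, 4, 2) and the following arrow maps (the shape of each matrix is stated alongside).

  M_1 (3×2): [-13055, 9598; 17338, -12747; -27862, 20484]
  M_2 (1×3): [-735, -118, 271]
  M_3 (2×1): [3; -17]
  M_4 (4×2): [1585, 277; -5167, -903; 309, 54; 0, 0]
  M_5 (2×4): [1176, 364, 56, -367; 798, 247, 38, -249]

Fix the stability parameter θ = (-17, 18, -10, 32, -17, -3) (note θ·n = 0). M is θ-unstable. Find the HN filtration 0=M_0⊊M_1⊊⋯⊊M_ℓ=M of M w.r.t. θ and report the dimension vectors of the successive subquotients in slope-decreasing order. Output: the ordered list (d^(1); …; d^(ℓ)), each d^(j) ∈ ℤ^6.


Barcode: M ≅ I[1,2], I[1,5], I[2,2], I[4,6], I[5,5], I[5,6]. HN layers by μ_θ (5 steps, strictly decreasing):
  μ^(1)=18; μ^(2)=15/2; μ^(3)=4; μ^(4)=-3; μ^(5)=-17

((0, 2, 0, 0, 0, 0); (0, 0, 0, 1, 1, 0); (0, 1, 1, 1, 1, 1); (0, 0, 0, 0, 0, 1); (2, 0, 0, 0, 2, 0))


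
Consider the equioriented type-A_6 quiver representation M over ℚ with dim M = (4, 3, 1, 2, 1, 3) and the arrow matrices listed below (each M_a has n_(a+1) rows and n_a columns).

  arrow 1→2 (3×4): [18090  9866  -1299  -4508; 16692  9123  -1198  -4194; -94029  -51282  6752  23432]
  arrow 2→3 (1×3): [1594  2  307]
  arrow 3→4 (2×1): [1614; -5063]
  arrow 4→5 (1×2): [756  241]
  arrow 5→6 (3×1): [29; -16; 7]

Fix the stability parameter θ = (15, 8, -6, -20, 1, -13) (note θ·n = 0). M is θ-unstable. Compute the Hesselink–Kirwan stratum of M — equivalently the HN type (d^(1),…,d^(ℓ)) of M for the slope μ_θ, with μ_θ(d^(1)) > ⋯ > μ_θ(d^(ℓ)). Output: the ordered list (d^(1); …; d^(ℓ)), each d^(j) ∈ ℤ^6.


Interval decomposition of M: I[1,1], I[1,2]^2, I[1,6], I[4,4], I[6,6]^2.
HN type (ℓ=5): μ^(1)=15; μ^(2)=23/2; μ^(3)=-5/2; μ^(4)=-13; μ^(5)=-20

((1, 0, 0, 0, 0, 0); (2, 2, 0, 0, 0, 0); (1, 1, 1, 1, 1, 1); (0, 0, 0, 0, 0, 2); (0, 0, 0, 1, 0, 0))


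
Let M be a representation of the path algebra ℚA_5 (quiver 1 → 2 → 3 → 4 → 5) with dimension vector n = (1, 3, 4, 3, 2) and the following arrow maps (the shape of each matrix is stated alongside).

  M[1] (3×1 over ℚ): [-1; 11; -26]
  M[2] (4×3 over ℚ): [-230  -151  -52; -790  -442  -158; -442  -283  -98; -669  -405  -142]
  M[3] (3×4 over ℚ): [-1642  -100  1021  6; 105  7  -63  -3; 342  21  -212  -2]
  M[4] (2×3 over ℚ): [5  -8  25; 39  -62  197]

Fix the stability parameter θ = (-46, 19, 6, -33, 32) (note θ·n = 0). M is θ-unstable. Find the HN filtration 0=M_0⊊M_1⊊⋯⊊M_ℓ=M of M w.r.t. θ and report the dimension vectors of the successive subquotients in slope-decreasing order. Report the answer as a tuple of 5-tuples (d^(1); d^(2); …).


Interval decomposition of M: I[1,5], I[2,4], I[2,5], I[3,3].
HN type (ℓ=4): μ^(1)=32; μ^(2)=6; μ^(3)=-8/3; μ^(4)=-46

((0, 0, 0, 0, 2); (0, 0, 1, 0, 0); (0, 3, 3, 3, 0); (1, 0, 0, 0, 0))


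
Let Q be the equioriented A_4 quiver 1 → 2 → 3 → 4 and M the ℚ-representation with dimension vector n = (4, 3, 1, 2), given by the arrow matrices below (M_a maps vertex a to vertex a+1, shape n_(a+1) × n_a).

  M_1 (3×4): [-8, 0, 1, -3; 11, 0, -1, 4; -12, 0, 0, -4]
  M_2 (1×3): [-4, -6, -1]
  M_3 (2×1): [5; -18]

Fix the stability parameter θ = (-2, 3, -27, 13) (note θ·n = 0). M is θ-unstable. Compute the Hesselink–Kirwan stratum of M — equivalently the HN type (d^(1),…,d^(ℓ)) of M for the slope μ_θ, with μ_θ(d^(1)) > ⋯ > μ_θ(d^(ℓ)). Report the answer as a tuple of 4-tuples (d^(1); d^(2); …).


Via rank(M_{q-1}∘⋯∘M_p): M ≅ I[1,1]^2, I[1,2], I[1,4], I[2,2], I[4,4].
μ_θ-semistable layers: μ^(1)=13; μ^(2)=3; μ^(3)=-2; μ^(4)=-26/3

((0, 0, 0, 2); (0, 2, 0, 0); (3, 0, 0, 0); (1, 1, 1, 0))


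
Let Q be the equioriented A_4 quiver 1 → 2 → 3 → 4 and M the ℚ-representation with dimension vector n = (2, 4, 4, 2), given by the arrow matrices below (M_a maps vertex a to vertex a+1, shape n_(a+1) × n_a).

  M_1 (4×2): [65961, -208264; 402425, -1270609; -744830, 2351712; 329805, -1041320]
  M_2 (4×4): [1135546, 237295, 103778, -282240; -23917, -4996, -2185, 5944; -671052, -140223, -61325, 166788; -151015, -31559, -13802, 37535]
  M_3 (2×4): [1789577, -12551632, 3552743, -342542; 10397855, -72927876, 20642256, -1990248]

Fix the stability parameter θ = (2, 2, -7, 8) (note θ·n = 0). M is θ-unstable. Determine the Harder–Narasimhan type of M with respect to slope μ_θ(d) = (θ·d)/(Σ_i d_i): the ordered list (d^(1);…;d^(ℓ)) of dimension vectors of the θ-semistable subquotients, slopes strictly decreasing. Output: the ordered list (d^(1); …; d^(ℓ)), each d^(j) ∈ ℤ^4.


Barcode: M ≅ I[1,3], I[1,4], I[2,3], I[2,4]. HN layers by μ_θ (3 steps, strictly decreasing):
  μ^(1)=8; μ^(2)=-1; μ^(3)=-5/2

((0, 0, 0, 2); (2, 2, 2, 0); (0, 2, 2, 0))


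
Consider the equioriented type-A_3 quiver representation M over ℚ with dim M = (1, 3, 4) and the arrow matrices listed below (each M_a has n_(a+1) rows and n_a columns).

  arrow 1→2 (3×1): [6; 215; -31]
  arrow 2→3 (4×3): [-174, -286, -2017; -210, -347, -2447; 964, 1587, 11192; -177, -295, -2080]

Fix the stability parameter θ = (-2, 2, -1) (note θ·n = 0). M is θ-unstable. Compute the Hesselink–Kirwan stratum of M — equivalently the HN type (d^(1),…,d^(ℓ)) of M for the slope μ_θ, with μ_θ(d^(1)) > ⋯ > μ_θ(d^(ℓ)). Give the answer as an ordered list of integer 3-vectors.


Via rank(M_{q-1}∘⋯∘M_p): M ≅ I[1,3], I[2,3]^2, I[3,3].
μ_θ-semistable layers: μ^(1)=1/2; μ^(2)=-1; μ^(3)=-2

((0, 3, 3); (0, 0, 1); (1, 0, 0))


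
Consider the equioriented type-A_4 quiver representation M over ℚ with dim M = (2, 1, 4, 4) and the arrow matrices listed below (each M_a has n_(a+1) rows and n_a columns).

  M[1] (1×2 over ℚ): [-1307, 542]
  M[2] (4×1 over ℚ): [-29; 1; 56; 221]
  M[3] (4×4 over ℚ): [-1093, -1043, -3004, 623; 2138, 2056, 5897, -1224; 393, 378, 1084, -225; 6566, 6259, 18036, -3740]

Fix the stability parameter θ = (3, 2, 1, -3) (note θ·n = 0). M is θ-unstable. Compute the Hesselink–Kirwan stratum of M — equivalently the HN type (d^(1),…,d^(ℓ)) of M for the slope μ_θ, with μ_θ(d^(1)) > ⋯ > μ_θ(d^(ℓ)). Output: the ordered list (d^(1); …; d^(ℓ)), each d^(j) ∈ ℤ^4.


Interval decomposition of M: I[1,1], I[1,4], I[3,3], I[3,4]^2, I[4,4].
HN type (ℓ=5): μ^(1)=3; μ^(2)=1; μ^(3)=3/4; μ^(4)=-1; μ^(5)=-3

((1, 0, 0, 0); (0, 0, 1, 0); (1, 1, 1, 1); (0, 0, 2, 2); (0, 0, 0, 1))


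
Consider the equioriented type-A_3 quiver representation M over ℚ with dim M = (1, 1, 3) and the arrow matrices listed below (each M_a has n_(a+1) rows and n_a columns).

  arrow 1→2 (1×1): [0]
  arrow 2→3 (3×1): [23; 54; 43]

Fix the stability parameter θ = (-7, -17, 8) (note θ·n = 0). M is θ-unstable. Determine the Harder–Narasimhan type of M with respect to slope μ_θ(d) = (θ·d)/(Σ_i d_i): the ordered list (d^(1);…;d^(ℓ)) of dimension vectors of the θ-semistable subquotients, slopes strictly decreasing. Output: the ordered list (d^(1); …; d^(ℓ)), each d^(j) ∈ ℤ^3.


Barcode: M ≅ I[1,1], I[2,3], I[3,3]^2. HN layers by μ_θ (3 steps, strictly decreasing):
  μ^(1)=8; μ^(2)=-7; μ^(3)=-17

((0, 0, 3); (1, 0, 0); (0, 1, 0))


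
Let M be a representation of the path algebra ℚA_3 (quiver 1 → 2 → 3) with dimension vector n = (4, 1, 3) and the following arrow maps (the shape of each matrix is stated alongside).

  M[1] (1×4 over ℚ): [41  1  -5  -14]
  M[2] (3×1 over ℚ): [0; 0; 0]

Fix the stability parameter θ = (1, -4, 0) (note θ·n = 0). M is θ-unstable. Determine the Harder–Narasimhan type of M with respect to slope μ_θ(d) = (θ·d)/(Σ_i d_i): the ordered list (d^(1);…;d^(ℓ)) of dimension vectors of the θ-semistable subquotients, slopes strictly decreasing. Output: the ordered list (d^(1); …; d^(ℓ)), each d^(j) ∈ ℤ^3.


Barcode: M ≅ I[1,1]^3, I[1,2], I[3,3]^3. HN layers by μ_θ (3 steps, strictly decreasing):
  μ^(1)=1; μ^(2)=0; μ^(3)=-3/2

((3, 0, 0); (0, 0, 3); (1, 1, 0))


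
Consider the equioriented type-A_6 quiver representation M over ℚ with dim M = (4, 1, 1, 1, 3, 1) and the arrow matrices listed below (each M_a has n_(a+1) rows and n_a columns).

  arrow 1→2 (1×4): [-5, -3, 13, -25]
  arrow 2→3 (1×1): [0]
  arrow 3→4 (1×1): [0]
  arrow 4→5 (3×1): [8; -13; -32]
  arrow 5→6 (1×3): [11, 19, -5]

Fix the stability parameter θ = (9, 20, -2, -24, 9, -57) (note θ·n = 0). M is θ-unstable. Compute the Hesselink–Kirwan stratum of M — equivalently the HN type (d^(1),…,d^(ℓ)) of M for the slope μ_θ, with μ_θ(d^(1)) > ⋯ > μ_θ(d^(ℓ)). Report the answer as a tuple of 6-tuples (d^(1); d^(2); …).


Barcode: M ≅ I[1,1]^3, I[1,2], I[3,3], I[4,6], I[5,5]^2. HN layers by μ_θ (4 steps, strictly decreasing):
  μ^(1)=20; μ^(2)=9; μ^(3)=-2; μ^(4)=-24

((0, 1, 0, 0, 0, 0); (4, 0, 0, 0, 2, 0); (0, 0, 1, 0, 0, 0); (0, 0, 0, 1, 1, 1))


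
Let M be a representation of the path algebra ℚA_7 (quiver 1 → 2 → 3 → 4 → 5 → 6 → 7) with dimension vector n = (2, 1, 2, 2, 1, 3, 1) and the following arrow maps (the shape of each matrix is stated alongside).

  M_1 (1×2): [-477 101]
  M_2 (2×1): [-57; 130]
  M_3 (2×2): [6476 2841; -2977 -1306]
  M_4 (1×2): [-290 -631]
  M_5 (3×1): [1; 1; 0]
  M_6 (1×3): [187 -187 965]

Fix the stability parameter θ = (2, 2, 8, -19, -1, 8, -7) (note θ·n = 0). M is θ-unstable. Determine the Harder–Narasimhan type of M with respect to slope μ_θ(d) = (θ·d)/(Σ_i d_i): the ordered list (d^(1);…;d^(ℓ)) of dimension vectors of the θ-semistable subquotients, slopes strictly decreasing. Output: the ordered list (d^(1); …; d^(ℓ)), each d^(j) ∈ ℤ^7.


Interval decomposition of M: I[1,1], I[1,6], I[3,4], I[6,6], I[6,7].
HN type (ℓ=6): μ^(1)=8; μ^(2)=2; μ^(3)=1/2; μ^(4)=-1; μ^(5)=-7/4; μ^(6)=-11/2

((0, 0, 0, 0, 0, 2, 0); (1, 0, 0, 0, 0, 0, 0); (0, 0, 0, 0, 0, 1, 1); (0, 0, 0, 0, 1, 0, 0); (1, 1, 1, 1, 0, 0, 0); (0, 0, 1, 1, 0, 0, 0))


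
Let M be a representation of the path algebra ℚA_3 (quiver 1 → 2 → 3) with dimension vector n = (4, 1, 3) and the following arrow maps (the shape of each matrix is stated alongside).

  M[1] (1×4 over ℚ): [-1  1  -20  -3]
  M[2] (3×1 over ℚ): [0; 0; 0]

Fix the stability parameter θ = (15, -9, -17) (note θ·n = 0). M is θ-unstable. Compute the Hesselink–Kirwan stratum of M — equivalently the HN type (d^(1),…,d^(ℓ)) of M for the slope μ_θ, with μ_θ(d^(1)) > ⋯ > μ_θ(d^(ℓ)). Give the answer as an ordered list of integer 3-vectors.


Interval decomposition of M: I[1,1]^3, I[1,2], I[3,3]^3.
HN type (ℓ=3): μ^(1)=15; μ^(2)=3; μ^(3)=-17

((3, 0, 0); (1, 1, 0); (0, 0, 3))


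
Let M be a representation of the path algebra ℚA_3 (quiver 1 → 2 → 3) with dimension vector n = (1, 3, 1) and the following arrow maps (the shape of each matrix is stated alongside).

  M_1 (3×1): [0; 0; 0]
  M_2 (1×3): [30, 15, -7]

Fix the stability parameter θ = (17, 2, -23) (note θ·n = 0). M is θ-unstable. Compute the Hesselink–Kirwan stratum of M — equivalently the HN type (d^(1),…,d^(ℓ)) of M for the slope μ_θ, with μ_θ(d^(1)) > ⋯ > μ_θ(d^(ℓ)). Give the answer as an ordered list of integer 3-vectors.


Barcode: M ≅ I[1,1], I[2,2]^2, I[2,3]. HN layers by μ_θ (3 steps, strictly decreasing):
  μ^(1)=17; μ^(2)=2; μ^(3)=-21/2

((1, 0, 0); (0, 2, 0); (0, 1, 1))


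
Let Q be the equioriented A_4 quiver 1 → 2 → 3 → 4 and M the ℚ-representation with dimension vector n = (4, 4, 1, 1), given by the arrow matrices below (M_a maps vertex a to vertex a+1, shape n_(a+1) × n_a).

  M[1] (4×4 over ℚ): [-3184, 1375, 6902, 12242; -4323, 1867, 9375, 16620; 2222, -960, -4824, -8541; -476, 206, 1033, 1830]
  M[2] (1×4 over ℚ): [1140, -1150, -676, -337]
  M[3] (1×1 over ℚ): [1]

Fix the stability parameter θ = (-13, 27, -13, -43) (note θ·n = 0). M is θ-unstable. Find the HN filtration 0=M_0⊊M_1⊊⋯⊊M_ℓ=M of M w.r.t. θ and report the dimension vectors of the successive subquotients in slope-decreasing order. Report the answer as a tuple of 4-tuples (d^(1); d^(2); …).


Via rank(M_{q-1}∘⋯∘M_p): M ≅ I[1,2]^3, I[1,4].
μ_θ-semistable layers: μ^(1)=27; μ^(2)=-29/3; μ^(3)=-13

((0, 3, 0, 0); (0, 1, 1, 1); (4, 0, 0, 0))


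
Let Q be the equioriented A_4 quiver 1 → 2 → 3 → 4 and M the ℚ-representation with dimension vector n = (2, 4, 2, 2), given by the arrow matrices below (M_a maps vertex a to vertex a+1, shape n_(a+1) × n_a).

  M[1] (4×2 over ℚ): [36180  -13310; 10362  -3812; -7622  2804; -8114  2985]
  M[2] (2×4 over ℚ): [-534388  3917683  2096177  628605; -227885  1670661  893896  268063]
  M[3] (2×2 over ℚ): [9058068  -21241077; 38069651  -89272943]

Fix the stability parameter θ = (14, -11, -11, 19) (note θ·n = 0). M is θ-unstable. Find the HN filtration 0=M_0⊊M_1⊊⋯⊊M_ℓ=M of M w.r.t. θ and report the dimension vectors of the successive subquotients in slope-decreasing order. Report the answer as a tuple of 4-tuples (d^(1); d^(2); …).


Interval decomposition of M: I[1,4]^2, I[2,2]^2.
HN type (ℓ=3): μ^(1)=19; μ^(2)=-8/3; μ^(3)=-11

((0, 0, 0, 2); (2, 2, 2, 0); (0, 2, 0, 0))


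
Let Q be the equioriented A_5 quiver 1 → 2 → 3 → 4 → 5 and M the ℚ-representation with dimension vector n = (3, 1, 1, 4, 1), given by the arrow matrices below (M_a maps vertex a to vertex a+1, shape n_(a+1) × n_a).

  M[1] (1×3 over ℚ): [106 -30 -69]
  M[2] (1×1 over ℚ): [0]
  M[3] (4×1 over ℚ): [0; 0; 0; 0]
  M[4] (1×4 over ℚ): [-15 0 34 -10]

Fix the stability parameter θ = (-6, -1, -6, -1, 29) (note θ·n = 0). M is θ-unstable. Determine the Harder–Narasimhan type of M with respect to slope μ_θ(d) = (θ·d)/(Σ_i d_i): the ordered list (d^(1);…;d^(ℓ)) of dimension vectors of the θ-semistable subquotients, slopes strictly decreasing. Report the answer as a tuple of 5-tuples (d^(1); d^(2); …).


Via rank(M_{q-1}∘⋯∘M_p): M ≅ I[1,1]^2, I[1,2], I[3,3], I[4,4]^3, I[4,5].
μ_θ-semistable layers: μ^(1)=29; μ^(2)=-1; μ^(3)=-6

((0, 0, 0, 0, 1); (0, 1, 0, 4, 0); (3, 0, 1, 0, 0))


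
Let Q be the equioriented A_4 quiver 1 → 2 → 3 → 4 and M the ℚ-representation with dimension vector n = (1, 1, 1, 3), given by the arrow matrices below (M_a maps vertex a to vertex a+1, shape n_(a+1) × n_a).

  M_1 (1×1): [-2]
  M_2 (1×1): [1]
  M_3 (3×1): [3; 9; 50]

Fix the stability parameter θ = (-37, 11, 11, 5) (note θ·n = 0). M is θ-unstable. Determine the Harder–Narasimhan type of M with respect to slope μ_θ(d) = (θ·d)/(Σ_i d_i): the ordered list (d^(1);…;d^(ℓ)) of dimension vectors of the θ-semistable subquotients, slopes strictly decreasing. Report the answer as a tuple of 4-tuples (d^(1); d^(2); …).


Barcode: M ≅ I[1,4], I[4,4]^2. HN layers by μ_θ (3 steps, strictly decreasing):
  μ^(1)=9; μ^(2)=5; μ^(3)=-37

((0, 1, 1, 1); (0, 0, 0, 2); (1, 0, 0, 0))


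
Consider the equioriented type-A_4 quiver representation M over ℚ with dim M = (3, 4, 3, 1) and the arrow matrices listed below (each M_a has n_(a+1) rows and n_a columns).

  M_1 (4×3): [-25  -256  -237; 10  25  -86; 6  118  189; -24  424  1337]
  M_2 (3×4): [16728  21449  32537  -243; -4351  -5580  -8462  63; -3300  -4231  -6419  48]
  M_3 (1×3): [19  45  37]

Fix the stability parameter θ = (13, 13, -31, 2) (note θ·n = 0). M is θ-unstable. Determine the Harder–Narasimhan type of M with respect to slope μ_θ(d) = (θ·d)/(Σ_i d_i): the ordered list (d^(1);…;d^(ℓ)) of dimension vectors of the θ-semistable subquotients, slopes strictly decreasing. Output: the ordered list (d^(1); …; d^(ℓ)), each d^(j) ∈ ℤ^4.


Barcode: M ≅ I[1,3]^2, I[1,4], I[2,2]. HN layers by μ_θ (3 steps, strictly decreasing):
  μ^(1)=13; μ^(2)=2; μ^(3)=-5/3

((0, 1, 0, 0); (0, 0, 0, 1); (3, 3, 3, 0))


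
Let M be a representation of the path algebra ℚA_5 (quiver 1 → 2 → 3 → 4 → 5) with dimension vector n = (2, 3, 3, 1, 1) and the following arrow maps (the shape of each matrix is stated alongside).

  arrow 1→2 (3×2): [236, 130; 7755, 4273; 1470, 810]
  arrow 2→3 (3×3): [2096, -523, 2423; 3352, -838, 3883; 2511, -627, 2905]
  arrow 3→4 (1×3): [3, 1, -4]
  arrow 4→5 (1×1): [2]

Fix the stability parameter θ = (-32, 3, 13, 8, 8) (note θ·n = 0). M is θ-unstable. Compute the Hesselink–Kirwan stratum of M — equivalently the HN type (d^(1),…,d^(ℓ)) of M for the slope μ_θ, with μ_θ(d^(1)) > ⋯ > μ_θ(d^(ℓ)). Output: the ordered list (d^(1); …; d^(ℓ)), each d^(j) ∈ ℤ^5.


Interval decomposition of M: I[1,3], I[1,5], I[2,3].
HN type (ℓ=4): μ^(1)=13; μ^(2)=29/3; μ^(3)=3; μ^(4)=-32

((0, 0, 2, 0, 0); (0, 0, 1, 1, 1); (0, 3, 0, 0, 0); (2, 0, 0, 0, 0))


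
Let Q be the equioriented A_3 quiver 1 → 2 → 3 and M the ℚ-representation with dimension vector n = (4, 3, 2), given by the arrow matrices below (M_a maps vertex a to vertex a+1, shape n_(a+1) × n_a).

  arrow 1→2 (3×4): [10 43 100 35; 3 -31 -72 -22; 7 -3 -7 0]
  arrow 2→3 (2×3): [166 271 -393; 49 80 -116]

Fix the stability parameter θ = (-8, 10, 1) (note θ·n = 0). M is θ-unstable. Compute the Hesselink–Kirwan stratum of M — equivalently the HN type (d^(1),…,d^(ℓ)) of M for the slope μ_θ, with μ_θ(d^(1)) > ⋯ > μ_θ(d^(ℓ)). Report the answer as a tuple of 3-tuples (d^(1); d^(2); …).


Barcode: M ≅ I[1,1], I[1,2], I[1,3]^2. HN layers by μ_θ (3 steps, strictly decreasing):
  μ^(1)=10; μ^(2)=11/2; μ^(3)=-8

((0, 1, 0); (0, 2, 2); (4, 0, 0))


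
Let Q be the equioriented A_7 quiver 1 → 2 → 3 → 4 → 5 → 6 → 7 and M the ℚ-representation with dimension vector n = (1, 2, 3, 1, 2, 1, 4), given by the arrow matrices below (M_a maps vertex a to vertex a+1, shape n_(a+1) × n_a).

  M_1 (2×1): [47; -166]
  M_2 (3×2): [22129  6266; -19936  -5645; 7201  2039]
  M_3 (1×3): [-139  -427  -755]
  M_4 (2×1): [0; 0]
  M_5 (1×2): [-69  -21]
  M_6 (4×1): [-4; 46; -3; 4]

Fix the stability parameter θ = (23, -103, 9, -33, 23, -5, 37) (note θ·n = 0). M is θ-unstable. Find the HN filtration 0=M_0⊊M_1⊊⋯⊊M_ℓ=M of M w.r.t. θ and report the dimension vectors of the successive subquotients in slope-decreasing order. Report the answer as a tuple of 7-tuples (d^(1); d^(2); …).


Barcode: M ≅ I[1,4], I[2,3], I[3,3], I[5,5], I[5,7], I[7,7]^3. HN layers by μ_θ (6 steps, strictly decreasing):
  μ^(1)=37; μ^(2)=23; μ^(3)=9; μ^(4)=-12; μ^(5)=-40; μ^(6)=-103

((0, 0, 0, 0, 0, 0, 4); (0, 0, 0, 0, 1, 0, 0); (0, 0, 2, 0, 1, 1, 0); (0, 0, 1, 1, 0, 0, 0); (1, 1, 0, 0, 0, 0, 0); (0, 1, 0, 0, 0, 0, 0))


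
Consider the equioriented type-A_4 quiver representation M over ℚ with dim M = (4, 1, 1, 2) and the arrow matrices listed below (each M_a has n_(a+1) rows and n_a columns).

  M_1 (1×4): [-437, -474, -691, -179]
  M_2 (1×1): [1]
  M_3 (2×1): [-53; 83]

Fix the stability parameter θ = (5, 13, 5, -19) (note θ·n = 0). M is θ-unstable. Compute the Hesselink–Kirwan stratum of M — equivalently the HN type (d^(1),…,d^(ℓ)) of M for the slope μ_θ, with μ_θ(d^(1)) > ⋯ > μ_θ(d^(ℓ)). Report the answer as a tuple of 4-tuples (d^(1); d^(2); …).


Via rank(M_{q-1}∘⋯∘M_p): M ≅ I[1,1]^3, I[1,4], I[4,4].
μ_θ-semistable layers: μ^(1)=5; μ^(2)=1; μ^(3)=-19

((3, 0, 0, 0); (1, 1, 1, 1); (0, 0, 0, 1))


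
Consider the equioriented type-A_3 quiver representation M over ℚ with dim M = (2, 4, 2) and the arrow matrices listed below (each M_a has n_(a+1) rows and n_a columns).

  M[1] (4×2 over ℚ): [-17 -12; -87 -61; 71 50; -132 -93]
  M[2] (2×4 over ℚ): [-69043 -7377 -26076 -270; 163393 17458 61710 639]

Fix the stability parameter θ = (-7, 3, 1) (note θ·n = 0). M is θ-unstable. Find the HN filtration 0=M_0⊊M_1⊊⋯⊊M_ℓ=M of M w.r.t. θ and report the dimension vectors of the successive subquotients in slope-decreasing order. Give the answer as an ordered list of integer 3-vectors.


Barcode: M ≅ I[1,3]^2, I[2,2]^2. HN layers by μ_θ (3 steps, strictly decreasing):
  μ^(1)=3; μ^(2)=2; μ^(3)=-7

((0, 2, 0); (0, 2, 2); (2, 0, 0))


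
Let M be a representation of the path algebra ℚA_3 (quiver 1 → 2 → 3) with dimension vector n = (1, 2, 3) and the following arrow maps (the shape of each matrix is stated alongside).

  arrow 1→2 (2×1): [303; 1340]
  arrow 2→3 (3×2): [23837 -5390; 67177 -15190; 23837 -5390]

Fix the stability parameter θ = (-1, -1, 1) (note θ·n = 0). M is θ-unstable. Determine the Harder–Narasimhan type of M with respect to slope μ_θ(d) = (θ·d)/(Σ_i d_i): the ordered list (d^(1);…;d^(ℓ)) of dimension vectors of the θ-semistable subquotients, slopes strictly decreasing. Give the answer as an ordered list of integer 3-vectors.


Via rank(M_{q-1}∘⋯∘M_p): M ≅ I[1,3], I[2,2], I[3,3]^2.
μ_θ-semistable layers: μ^(1)=1; μ^(2)=-1

((0, 0, 3); (1, 2, 0))


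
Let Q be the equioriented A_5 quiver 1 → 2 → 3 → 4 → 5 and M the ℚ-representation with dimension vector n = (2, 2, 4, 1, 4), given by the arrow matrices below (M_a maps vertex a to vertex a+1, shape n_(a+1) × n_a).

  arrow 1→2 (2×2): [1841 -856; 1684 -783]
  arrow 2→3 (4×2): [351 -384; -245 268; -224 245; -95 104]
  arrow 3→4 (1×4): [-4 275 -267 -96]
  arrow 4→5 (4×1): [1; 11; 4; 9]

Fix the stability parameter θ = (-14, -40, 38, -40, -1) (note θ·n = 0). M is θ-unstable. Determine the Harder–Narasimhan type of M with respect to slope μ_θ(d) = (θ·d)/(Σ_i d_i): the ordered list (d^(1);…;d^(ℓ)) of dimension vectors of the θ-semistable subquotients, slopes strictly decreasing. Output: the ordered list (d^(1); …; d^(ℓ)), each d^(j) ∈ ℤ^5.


Via rank(M_{q-1}∘⋯∘M_p): M ≅ I[1,3], I[1,5], I[3,3]^2, I[5,5]^3.
μ_θ-semistable layers: μ^(1)=38; μ^(2)=-1; μ^(3)=-27

((0, 0, 3, 0, 0); (0, 0, 1, 1, 4); (2, 2, 0, 0, 0))


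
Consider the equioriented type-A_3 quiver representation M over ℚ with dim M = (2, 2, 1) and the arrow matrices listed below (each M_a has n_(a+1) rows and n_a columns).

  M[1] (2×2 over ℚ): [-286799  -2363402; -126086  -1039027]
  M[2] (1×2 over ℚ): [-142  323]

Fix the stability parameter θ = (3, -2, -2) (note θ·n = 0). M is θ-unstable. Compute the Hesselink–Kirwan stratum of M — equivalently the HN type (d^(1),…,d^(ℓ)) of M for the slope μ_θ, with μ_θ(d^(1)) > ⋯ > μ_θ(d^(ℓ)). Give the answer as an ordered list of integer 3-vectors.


Barcode: M ≅ I[1,2], I[1,3]. HN layers by μ_θ (2 steps, strictly decreasing):
  μ^(1)=1/2; μ^(2)=-1/3

((1, 1, 0); (1, 1, 1))


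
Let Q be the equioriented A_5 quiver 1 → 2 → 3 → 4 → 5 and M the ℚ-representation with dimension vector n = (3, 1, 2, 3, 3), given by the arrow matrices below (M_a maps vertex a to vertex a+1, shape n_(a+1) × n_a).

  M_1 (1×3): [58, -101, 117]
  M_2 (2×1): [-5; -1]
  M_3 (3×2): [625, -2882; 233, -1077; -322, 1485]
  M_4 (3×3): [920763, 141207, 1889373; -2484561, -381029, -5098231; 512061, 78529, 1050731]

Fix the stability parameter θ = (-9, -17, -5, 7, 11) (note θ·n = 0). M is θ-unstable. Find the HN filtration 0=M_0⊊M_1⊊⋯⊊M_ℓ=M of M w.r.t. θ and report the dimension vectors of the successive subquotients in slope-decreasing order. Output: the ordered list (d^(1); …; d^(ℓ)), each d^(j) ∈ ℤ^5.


Barcode: M ≅ I[1,1]^2, I[1,4], I[3,4], I[4,5], I[5,5]^2. HN layers by μ_θ (5 steps, strictly decreasing):
  μ^(1)=11; μ^(2)=7; μ^(3)=-5; μ^(4)=-9; μ^(5)=-13

((0, 0, 0, 0, 3); (0, 0, 0, 3, 0); (0, 0, 2, 0, 0); (2, 0, 0, 0, 0); (1, 1, 0, 0, 0))


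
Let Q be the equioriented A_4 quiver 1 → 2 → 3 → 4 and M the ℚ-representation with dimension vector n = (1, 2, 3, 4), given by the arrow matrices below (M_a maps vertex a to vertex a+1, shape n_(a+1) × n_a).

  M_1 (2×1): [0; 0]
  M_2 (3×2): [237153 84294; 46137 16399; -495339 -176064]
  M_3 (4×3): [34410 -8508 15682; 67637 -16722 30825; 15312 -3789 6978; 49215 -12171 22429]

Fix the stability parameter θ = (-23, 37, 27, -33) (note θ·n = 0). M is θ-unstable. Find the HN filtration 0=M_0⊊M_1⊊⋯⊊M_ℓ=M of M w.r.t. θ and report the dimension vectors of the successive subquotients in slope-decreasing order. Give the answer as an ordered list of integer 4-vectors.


Via rank(M_{q-1}∘⋯∘M_p): M ≅ I[1,1], I[2,3], I[2,4], I[3,4], I[4,4]^2.
μ_θ-semistable layers: μ^(1)=32; μ^(2)=31/3; μ^(3)=-3; μ^(4)=-23; μ^(5)=-33

((0, 1, 1, 0); (0, 1, 1, 1); (0, 0, 1, 1); (1, 0, 0, 0); (0, 0, 0, 2))


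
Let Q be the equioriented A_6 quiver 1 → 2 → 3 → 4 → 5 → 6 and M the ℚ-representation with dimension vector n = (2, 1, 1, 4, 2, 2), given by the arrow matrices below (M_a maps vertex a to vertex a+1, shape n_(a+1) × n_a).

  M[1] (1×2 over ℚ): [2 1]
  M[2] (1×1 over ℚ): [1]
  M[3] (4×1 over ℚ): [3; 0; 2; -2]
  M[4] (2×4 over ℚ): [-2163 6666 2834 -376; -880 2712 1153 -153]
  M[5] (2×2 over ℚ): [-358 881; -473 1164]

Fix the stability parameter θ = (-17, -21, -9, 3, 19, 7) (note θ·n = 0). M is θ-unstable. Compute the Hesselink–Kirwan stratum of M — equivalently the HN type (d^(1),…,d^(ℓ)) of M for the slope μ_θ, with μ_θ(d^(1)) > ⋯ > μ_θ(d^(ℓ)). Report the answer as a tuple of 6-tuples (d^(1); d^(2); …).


Barcode: M ≅ I[1,1], I[1,6], I[4,4]^2, I[4,6]. HN layers by μ_θ (5 steps, strictly decreasing):
  μ^(1)=13; μ^(2)=3; μ^(3)=-9; μ^(4)=-17; μ^(5)=-19

((0, 0, 0, 0, 2, 2); (0, 0, 0, 4, 0, 0); (0, 0, 1, 0, 0, 0); (1, 0, 0, 0, 0, 0); (1, 1, 0, 0, 0, 0))


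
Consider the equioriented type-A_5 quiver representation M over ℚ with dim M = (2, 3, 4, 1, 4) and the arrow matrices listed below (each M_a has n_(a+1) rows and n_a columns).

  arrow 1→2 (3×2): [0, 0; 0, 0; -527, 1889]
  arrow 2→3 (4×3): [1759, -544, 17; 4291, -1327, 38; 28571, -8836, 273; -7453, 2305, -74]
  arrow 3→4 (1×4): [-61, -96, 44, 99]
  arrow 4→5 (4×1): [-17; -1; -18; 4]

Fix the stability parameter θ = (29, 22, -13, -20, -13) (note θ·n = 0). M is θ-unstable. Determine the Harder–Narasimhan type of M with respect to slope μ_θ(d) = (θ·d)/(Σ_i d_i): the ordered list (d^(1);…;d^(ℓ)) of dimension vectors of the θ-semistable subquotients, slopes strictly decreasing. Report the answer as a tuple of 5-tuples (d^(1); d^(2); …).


Interval decomposition of M: I[1,1], I[1,5], I[2,2], I[2,3], I[3,3]^2, I[5,5]^3.
HN type (ℓ=5): μ^(1)=29; μ^(2)=22; μ^(3)=9/2; μ^(4)=1; μ^(5)=-13

((1, 0, 0, 0, 0); (0, 1, 0, 0, 0); (0, 1, 1, 0, 0); (1, 1, 1, 1, 1); (0, 0, 2, 0, 3))


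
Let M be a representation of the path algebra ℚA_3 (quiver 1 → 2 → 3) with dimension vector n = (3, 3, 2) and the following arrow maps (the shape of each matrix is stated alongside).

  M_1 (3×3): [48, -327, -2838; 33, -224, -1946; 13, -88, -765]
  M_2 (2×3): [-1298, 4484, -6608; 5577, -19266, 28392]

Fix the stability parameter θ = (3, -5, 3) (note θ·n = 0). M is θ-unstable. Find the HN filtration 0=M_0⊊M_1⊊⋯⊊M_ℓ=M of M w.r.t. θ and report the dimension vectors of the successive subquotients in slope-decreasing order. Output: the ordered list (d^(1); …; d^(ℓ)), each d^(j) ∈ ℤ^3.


Barcode: M ≅ I[1,2]^2, I[1,3], I[3,3]. HN layers by μ_θ (2 steps, strictly decreasing):
  μ^(1)=3; μ^(2)=-1

((0, 0, 2); (3, 3, 0))


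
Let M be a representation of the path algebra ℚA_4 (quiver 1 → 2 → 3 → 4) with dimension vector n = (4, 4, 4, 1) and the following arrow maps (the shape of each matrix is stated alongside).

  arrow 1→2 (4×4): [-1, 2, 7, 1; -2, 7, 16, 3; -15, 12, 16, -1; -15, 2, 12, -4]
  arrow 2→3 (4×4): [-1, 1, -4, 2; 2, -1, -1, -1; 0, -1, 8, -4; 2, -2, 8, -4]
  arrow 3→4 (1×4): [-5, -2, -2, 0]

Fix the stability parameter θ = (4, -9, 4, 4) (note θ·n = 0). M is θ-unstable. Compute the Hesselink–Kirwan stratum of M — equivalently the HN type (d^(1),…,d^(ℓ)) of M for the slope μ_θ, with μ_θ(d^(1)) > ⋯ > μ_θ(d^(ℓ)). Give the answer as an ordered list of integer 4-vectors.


Via rank(M_{q-1}∘⋯∘M_p): M ≅ I[1,2], I[1,3]^2, I[1,4], I[3,3].
μ_θ-semistable layers: μ^(1)=4; μ^(2)=-5/2

((0, 0, 4, 1); (4, 4, 0, 0))


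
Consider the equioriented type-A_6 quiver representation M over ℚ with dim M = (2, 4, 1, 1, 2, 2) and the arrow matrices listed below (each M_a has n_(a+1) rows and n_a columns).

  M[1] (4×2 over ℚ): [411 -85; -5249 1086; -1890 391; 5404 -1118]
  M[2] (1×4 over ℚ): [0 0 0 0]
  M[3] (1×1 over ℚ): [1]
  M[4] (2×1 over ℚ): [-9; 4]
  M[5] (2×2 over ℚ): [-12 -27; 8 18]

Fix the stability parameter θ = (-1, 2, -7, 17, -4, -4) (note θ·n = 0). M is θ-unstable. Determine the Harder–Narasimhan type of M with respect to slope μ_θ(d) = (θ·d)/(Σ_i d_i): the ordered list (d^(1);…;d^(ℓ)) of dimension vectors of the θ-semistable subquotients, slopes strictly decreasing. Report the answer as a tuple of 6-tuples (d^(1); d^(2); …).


Interval decomposition of M: I[1,2]^2, I[2,2]^2, I[3,5], I[5,6], I[6,6].
HN type (ℓ=5): μ^(1)=13/2; μ^(2)=2; μ^(3)=-1; μ^(4)=-4; μ^(5)=-7

((0, 0, 0, 1, 1, 0); (0, 4, 0, 0, 0, 0); (2, 0, 0, 0, 0, 0); (0, 0, 0, 0, 1, 2); (0, 0, 1, 0, 0, 0))


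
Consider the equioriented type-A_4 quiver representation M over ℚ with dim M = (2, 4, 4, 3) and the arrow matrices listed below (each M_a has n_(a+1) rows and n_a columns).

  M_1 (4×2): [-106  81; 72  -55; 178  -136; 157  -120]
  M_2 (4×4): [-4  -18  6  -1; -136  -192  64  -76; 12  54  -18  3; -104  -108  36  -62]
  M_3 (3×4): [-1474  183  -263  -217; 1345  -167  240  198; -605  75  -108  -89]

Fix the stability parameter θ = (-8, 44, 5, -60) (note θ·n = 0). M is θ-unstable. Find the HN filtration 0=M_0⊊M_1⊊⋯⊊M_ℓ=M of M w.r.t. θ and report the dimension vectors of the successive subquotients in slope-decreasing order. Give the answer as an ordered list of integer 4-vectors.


Via rank(M_{q-1}∘⋯∘M_p): M ≅ I[1,2], I[1,4], I[2,2], I[2,3], I[3,4]^2.
μ_θ-semistable layers: μ^(1)=44; μ^(2)=49/2; μ^(3)=-11/3; μ^(4)=-8; μ^(5)=-55/2

((0, 2, 0, 0); (0, 1, 1, 0); (0, 1, 1, 1); (2, 0, 0, 0); (0, 0, 2, 2))


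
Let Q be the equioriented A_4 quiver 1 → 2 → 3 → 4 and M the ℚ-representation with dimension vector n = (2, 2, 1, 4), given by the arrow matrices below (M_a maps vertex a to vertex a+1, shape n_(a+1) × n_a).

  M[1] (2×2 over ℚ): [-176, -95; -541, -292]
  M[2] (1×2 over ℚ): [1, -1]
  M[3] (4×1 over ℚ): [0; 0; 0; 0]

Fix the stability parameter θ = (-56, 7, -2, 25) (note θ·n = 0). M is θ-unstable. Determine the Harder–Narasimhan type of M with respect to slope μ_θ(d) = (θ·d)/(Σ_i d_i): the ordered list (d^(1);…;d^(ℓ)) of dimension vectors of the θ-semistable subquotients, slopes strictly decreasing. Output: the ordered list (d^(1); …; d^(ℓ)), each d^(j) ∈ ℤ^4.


Barcode: M ≅ I[1,2], I[1,3], I[4,4]^4. HN layers by μ_θ (4 steps, strictly decreasing):
  μ^(1)=25; μ^(2)=7; μ^(3)=5/2; μ^(4)=-56

((0, 0, 0, 4); (0, 1, 0, 0); (0, 1, 1, 0); (2, 0, 0, 0))
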